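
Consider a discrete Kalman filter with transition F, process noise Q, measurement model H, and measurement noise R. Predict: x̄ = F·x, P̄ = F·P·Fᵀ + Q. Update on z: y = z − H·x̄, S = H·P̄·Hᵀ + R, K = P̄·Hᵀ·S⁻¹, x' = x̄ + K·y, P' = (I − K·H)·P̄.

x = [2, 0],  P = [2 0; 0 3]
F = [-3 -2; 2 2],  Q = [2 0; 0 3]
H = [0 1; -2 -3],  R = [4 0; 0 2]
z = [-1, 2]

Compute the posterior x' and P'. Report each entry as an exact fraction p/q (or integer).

x̄ = F·x = [-6, 4]
P̄ = F·P·Fᵀ + Q = [32 -24; -24 23]
y = z − H·x̄ = [-5, 2]
S = H·P̄·Hᵀ + R = [27 -21; -21 49]
K = P̄·Hᵀ·S⁻¹ = [-8/7 -16/49; 7/9 -2/21]
x' = x̄ + K·y = [-46/49, -5/63]
P' = (I − K·H)·P̄ = [352/49 -32/7; -32/7 28/9]

x' = [-46/49, -5/63]
P' = [352/49 -32/7; -32/7 28/9]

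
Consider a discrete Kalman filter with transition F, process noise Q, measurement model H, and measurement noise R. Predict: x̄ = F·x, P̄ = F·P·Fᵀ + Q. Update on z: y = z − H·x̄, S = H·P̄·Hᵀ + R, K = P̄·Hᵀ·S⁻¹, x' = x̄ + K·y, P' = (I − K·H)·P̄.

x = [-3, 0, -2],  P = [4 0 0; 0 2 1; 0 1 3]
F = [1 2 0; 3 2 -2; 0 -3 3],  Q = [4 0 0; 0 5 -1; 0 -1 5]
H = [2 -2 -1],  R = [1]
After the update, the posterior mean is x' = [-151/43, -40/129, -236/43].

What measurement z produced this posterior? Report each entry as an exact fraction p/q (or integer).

z = [-1]

x̄ = F·x = [-3, -5, -6]
P̄ = F·P·Fᵀ + Q = [16 16 -6; 16 53 -19; -6 -19 32]
S = H·P̄·Hᵀ + R = [129]
K = P̄·Hᵀ·S⁻¹ = [2/43; -55/129; -2/43]
x' − x̄ = [-22/43, 605/129, 22/43] = K·y
y = (KᵀK)⁻¹·Kᵀ·(x' − x̄) = [-11]
z = y + H·x̄ = [-11] + [10] = [-1]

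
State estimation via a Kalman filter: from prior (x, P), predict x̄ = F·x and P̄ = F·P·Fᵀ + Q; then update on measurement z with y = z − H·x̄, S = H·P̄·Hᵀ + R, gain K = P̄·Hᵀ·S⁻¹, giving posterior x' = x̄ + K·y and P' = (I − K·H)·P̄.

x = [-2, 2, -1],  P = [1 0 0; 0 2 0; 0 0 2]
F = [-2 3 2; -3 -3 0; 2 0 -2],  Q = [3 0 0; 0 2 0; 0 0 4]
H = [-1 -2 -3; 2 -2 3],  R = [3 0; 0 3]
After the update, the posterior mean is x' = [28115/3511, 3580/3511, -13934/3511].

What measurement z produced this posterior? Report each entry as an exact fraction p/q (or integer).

z = [2, 2]

x̄ = F·x = [8, 0, -2]
P̄ = F·P·Fᵀ + Q = [33 -12 -12; -12 29 -6; -12 -6 16]
S = H·P̄·Hᵀ + R = [104 38; 38 419]
K = P̄·Hᵀ·S⁻¹ = [3087/14044 765/7022; -661/3511 -778/3511; -952/3511 388/3511]
x' − x̄ = [27/3511, 3580/3511, -6912/3511] = K·y
y = (KᵀK)⁻¹·Kᵀ·(x' − x̄) = [4, -8]
z = y + H·x̄ = [4, -8] + [-2, 10] = [2, 2]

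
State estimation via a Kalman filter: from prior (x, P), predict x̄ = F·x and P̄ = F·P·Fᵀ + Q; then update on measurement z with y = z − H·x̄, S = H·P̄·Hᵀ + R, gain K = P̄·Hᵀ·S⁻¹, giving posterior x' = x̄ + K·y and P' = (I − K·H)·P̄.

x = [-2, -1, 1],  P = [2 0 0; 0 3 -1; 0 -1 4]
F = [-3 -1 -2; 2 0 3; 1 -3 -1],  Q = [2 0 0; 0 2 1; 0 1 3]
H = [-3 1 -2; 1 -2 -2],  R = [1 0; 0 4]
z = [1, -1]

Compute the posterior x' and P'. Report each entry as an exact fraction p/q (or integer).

x̄ = F·x = [5, -1, 0]
P̄ = F·P·Fᵀ + Q = [35 -33 4; -33 46 2; 4 2 30]
y = z − H·x̄ = [17, -8]
S = H·P̄·Hᵀ + R = [720 -288; -288 475]
K = P̄·Hᵀ·S⁻¹ = [-21283/129528 173/1799; 9941/86352 -363/1799; -25265/129528 -440/1799]
x' = x̄ + K·y = [186181/129528, 222037/86352, -176065/129528]
P' = (I − K·H)·P̄ = [133877/64764 111101/43176 -112169/64764; 111101/43176 107605/28784 -88433/43176; -112169/64764 -88433/43176 108245/64764]

x' = [186181/129528, 222037/86352, -176065/129528]
P' = [133877/64764 111101/43176 -112169/64764; 111101/43176 107605/28784 -88433/43176; -112169/64764 -88433/43176 108245/64764]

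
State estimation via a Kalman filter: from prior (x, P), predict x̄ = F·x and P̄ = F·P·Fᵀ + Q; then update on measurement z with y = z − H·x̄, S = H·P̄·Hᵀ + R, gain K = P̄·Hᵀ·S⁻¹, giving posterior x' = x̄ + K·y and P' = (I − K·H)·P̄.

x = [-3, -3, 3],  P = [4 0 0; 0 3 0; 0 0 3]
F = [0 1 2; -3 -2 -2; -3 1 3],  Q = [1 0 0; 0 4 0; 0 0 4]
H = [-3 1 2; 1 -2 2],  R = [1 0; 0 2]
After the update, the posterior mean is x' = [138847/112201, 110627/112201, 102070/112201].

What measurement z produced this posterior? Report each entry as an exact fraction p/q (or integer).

z = [-1, 1]

x̄ = F·x = [3, 9, 15]
P̄ = F·P·Fᵀ + Q = [16 -18 21; -18 64 12; 21 12 70]
S = H·P̄·Hᵀ + R = [393 -130; -130 614]
K = P̄·Hᵀ·S⁻¹ = [-1258/112201 16911/112201; 35664/112201 -14743/112201; 36228/112201 65411/224402]
x' − x̄ = [-197756/112201, -899182/112201, -1580945/112201] = K·y
y = (KᵀK)⁻¹·Kᵀ·(x' − x̄) = [-31, -14]
z = y + H·x̄ = [-31, -14] + [30, 15] = [-1, 1]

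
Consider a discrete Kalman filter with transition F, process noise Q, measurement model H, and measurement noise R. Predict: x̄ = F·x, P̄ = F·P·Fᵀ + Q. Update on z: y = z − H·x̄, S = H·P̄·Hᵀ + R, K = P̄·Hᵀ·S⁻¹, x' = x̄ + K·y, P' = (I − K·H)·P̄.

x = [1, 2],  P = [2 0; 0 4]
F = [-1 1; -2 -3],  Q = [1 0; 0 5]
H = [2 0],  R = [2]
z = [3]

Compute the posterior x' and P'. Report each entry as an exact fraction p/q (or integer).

x̄ = F·x = [1, -8]
P̄ = F·P·Fᵀ + Q = [7 -8; -8 49]
y = z − H·x̄ = [1]
S = H·P̄·Hᵀ + R = [30]
K = P̄·Hᵀ·S⁻¹ = [7/15; -8/15]
x' = x̄ + K·y = [22/15, -128/15]
P' = (I − K·H)·P̄ = [7/15 -8/15; -8/15 607/15]

x' = [22/15, -128/15]
P' = [7/15 -8/15; -8/15 607/15]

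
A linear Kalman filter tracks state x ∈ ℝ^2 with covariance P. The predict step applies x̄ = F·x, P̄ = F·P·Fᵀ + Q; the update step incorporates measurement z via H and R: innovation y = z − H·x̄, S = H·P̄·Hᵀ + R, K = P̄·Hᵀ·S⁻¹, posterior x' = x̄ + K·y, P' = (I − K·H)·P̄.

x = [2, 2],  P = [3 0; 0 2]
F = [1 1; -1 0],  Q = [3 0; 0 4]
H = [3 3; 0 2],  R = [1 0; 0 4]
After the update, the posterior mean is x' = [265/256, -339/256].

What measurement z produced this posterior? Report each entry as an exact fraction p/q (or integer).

z = [-1, -2]

x̄ = F·x = [4, -2]
P̄ = F·P·Fᵀ + Q = [8 -3; -3 7]
S = H·P̄·Hᵀ + R = [82 24; 24 32]
K = P̄·Hᵀ·S⁻¹ = [39/128 -213/512; 3/128 215/512]
x' − x̄ = [-759/256, 173/256] = K·y
y = (KᵀK)⁻¹·Kᵀ·(x' − x̄) = [-7, 2]
z = y + H·x̄ = [-7, 2] + [6, -4] = [-1, -2]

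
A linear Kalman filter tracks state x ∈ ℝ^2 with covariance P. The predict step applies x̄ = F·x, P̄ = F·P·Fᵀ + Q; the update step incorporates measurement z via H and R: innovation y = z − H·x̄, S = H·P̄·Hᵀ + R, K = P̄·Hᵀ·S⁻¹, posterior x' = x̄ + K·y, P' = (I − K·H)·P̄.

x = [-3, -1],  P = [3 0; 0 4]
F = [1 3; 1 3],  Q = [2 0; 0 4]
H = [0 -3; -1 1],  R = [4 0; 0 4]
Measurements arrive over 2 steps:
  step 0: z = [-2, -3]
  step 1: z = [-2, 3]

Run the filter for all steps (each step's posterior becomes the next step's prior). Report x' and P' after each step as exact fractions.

step 0: x' = [3921/1883, 1098/1883], P' = [5168/1883 796/1883; 796/1883 828/1883]
step 1: x' = [-101046/255961, 211737/255961], P' = [639524/255961 94512/255961; 94512/255961 109576/255961]

step 0: x̄ = F·x = [-6, -6]
step 0: P̄ = F·P·Fᵀ + Q = [41 39; 39 43]
step 0: y = z − H·x̄ = [-20, -3]
step 0: S = H·P̄·Hᵀ + R = [391 -12; -12 10]
step 0: K = P̄·Hᵀ·S⁻¹ = [-597/1883 -1093/1883; -621/1883 8/1883]
step 0: x' = x̄ + K·y = [3921/1883, 1098/1883]
step 0: P' = (I − K·H)·P̄ = [5168/1883 796/1883; 796/1883 828/1883]
step 1: x̄ = F·x = [7215/1883, 7215/1883]
step 1: P̄ = F·P·Fᵀ + Q = [21162/1883 17396/1883; 17396/1883 24928/1883]
step 1: y = z − H·x̄ = [17879/1883, 3]
step 1: S = H·P̄·Hᵀ + R = [231884/1883 -12; -12 10]
step 1: K = P̄·Hᵀ·S⁻¹ = [-70884/255961 -136253/255961; -82182/255961 3766/255961]
step 1: x' = x̄ + K·y = [-101046/255961, 211737/255961]
step 1: P' = (I − K·H)·P̄ = [639524/255961 94512/255961; 94512/255961 109576/255961]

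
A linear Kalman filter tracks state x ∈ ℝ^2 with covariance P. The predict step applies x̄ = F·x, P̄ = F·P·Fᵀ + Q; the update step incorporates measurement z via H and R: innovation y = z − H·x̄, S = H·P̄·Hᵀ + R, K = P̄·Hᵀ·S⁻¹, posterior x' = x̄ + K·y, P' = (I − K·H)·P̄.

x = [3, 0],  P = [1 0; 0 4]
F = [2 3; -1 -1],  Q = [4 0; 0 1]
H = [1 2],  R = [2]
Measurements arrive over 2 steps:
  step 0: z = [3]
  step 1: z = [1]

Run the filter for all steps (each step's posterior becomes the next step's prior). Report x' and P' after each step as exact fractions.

step 0: x̄ = F·x = [6, -3]
step 0: P̄ = F·P·Fᵀ + Q = [44 -14; -14 6]
step 0: y = z − H·x̄ = [3]
step 0: S = H·P̄·Hᵀ + R = [14]
step 0: K = P̄·Hᵀ·S⁻¹ = [8/7; -1/7]
step 0: x' = x̄ + K·y = [66/7, -24/7]
step 0: P' = (I − K·H)·P̄ = [180/7 -82/7; -82/7 40/7]
step 1: x̄ = F·x = [60/7, -6]
step 1: P̄ = F·P·Fᵀ + Q = [124/7 -10; -10 9]
step 1: y = z − H·x̄ = [31/7]
step 1: S = H·P̄·Hᵀ + R = [110/7]
step 1: K = P̄·Hᵀ·S⁻¹ = [-8/55; 28/55]
step 1: x' = x̄ + K·y = [436/55, -206/55]
step 1: P' = (I − K·H)·P̄ = [956/55 -486/55; -486/55 271/55]

step 0: x' = [66/7, -24/7], P' = [180/7 -82/7; -82/7 40/7]
step 1: x' = [436/55, -206/55], P' = [956/55 -486/55; -486/55 271/55]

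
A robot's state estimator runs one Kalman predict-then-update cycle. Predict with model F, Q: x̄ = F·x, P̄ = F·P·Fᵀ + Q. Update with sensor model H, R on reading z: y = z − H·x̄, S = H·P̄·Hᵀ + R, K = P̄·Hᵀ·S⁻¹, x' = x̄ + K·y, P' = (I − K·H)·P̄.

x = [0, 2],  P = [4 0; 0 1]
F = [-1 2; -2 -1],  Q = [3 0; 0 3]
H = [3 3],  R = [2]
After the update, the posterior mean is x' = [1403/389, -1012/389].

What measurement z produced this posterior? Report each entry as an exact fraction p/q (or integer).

x̄ = F·x = [4, -2]
P̄ = F·P·Fᵀ + Q = [11 6; 6 20]
S = H·P̄·Hᵀ + R = [389]
K = P̄·Hᵀ·S⁻¹ = [51/389; 78/389]
x' − x̄ = [-153/389, -234/389] = K·y
y = (KᵀK)⁻¹·Kᵀ·(x' − x̄) = [-3]
z = y + H·x̄ = [-3] + [6] = [3]

z = [3]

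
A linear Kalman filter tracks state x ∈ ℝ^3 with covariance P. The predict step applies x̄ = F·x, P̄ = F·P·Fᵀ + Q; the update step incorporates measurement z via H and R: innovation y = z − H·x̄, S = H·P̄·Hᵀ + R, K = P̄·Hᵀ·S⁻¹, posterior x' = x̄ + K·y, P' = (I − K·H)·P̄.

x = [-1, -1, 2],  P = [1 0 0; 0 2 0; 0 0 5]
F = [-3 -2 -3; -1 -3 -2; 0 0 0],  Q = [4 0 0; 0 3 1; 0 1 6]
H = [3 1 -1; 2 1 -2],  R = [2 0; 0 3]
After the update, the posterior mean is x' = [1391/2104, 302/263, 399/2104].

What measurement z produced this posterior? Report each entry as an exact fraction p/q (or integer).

x̄ = F·x = [-1, 0, 0]
P̄ = F·P·Fᵀ + Q = [66 45 0; 45 42 1; 0 1 6]
S = H·P̄·Hᵀ + R = [912 672; 672 509]
K = P̄·Hᵀ·S⁻¹ = [1581/4208 -39/263; 139/789 6/263; 4847/12624 -139/263]
x' − x̄ = [3495/2104, 302/263, 399/2104] = K·y
y = (KᵀK)⁻¹·Kᵀ·(x' − x̄) = [6, 4]
z = y + H·x̄ = [6, 4] + [-3, -2] = [3, 2]

z = [3, 2]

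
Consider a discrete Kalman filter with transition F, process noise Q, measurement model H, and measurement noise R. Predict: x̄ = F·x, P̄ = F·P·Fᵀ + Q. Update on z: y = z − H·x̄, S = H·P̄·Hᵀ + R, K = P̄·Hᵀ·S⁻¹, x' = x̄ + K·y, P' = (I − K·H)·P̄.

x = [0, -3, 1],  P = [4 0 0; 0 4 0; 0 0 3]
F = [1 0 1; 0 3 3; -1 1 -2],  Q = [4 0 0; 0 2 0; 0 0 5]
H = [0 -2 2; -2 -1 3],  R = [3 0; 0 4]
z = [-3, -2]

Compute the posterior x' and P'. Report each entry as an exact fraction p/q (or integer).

x' = [-7911/7802, -1813/7802, -12169/7802]
P' = [179047/54614 149475/54614 156231/54614; 149475/54614 258715/54614 207031/54614; 156231/54614 207031/54614 195115/54614]

x̄ = F·x = [1, -6, -5]
P̄ = F·P·Fᵀ + Q = [11 9 -10; 9 65 -6; -10 -6 25]
y = z − H·x̄ = [-5, 9]
S = H·P̄·Hᵀ + R = [411 404; 404 530]
K = P̄·Hᵀ·S⁻¹ = [2252/27307 -9719/54614; -17228/27307 15857/54614; -3972/27307 16463/54614]
x' = x̄ + K·y = [-7911/7802, -1813/7802, -12169/7802]
P' = (I − K·H)·P̄ = [179047/54614 149475/54614 156231/54614; 149475/54614 258715/54614 207031/54614; 156231/54614 207031/54614 195115/54614]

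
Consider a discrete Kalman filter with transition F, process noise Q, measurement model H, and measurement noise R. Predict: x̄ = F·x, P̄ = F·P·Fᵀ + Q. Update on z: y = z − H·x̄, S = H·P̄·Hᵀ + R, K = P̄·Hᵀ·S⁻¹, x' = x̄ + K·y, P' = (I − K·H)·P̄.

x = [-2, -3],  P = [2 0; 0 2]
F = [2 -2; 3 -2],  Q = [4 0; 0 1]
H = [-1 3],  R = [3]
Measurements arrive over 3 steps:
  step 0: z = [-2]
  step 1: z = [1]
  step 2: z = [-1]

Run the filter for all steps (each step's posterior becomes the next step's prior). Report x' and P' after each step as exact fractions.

step 0: x̄ = F·x = [2, 0]
step 0: P̄ = F·P·Fᵀ + Q = [20 20; 20 27]
step 0: y = z − H·x̄ = [0]
step 0: S = H·P̄·Hᵀ + R = [146]
step 0: K = P̄·Hᵀ·S⁻¹ = [20/73; 61/146]
step 0: x' = x̄ + K·y = [2, 0]
step 0: P' = (I − K·H)·P̄ = [660/73 240/73; 240/73 221/146]
step 1: x̄ = F·x = [4, 6]
step 1: P̄ = F·P·Fᵀ + Q = [1454/73 2002/73; 2002/73 3575/73]
step 1: y = z − H·x̄ = [-13]
step 1: S = H·P̄·Hᵀ + R = [21836/73]
step 1: K = P̄·Hᵀ·S⁻¹ = [1138/5459; 8723/21836]
step 1: x' = x̄ + K·y = [7042/5459, 17617/21836]
step 1: P' = (I − K·H)·P̄ = [37770/5459 13728/5459; 13728/5459 27027/21836]
step 2: x̄ = F·x = [10551/10918, 24635/10918]
step 2: P̄ = F·P·Fᵀ + Q = [90119/5459 116367/5459; 116367/5459 207680/5459]
step 2: y = z − H·x̄ = [-37136/5459]
step 2: S = H·P̄·Hᵀ + R = [1277414/5459]
step 2: K = P̄·Hᵀ·S⁻¹ = [129491/638707; 506673/1277414]
step 2: x' = x̄ + K·y = [-527305/1277414, -564437/1277414]
step 2: P' = (I − K·H)·P̄ = [4400769/638707 1596414/638707; 1596414/638707 1570949/1277414]

step 0: x' = [2, 0], P' = [660/73 240/73; 240/73 221/146]
step 1: x' = [7042/5459, 17617/21836], P' = [37770/5459 13728/5459; 13728/5459 27027/21836]
step 2: x' = [-527305/1277414, -564437/1277414], P' = [4400769/638707 1596414/638707; 1596414/638707 1570949/1277414]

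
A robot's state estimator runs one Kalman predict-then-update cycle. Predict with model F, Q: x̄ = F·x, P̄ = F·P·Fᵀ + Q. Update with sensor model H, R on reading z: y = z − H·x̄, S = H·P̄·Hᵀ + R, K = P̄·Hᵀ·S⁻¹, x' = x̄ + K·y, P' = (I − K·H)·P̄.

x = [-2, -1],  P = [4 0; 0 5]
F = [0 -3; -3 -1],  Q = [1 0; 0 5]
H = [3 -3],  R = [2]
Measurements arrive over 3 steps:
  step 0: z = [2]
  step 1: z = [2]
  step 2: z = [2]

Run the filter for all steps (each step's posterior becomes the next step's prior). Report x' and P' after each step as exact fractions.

step 0: x' = [213/40, 187/40], P' = [17111/560 17049/560; 17049/560 17111/560]
step 1: x' = [-792/192055, -135502/192055], P' = [12481987/192055 12582417/192055; 12582417/192055 12725277/192055]
step 2: x' = [29288202/7117939, 416948276/121004963], P' = [539343676/7117939 543661092/7117939; 543661092/7117939 9342439270/121004963]

step 0: x̄ = F·x = [3, 7]
step 0: P̄ = F·P·Fᵀ + Q = [46 15; 15 46]
step 0: y = z − H·x̄ = [14]
step 0: S = H·P̄·Hᵀ + R = [560]
step 0: K = P̄·Hᵀ·S⁻¹ = [93/560; -93/560]
step 0: x' = x̄ + K·y = [213/40, 187/40]
step 0: P' = (I − K·H)·P̄ = [17111/560 17049/560; 17049/560 17111/560]
step 1: x̄ = F·x = [-561/40, -413/20]
step 1: P̄ = F·P·Fᵀ + Q = [154559/560 102387/280; 102387/280 69051/140]
step 1: y = z − H·x̄ = [-143/8]
step 1: S = H·P̄·Hᵀ + R = [38411/112]
step 1: K = P̄·Hᵀ·S⁻¹ = [-30129/38411; -42858/38411]
step 1: x' = x̄ + K·y = [-792/192055, -135502/192055]
step 1: P' = (I − K·H)·P̄ = [12481987/192055 12582417/192055; 12582417/192055 12725277/192055]
step 2: x̄ = F·x = [406506/192055, 137878/192055]
step 2: P̄ = F·P·Fᵀ + Q = [114719548/192055 151417584/192055; 151417584/192055 201517937/192055]
step 2: y = z − H·x̄ = [-421774/192055]
step 2: S = H·P̄·Hᵀ + R = [121004963/192055]
step 2: K = P̄·Hᵀ·S⁻¹ = [-6476124/7117939; -150301059/121004963]
step 2: x' = x̄ + K·y = [29288202/7117939, 416948276/121004963]
step 2: P' = (I − K·H)·P̄ = [539343676/7117939 543661092/7117939; 543661092/7117939 9342439270/121004963]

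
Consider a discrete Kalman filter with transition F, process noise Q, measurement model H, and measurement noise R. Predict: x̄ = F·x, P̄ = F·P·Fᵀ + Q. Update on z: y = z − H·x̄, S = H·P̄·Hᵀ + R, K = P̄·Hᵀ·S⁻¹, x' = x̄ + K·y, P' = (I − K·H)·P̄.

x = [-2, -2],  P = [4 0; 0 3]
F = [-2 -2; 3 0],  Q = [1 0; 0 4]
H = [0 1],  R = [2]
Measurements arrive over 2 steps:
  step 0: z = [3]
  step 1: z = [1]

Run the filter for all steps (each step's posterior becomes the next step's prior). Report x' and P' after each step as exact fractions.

step 0: x' = [20/7, 18/7], P' = [107/7 -8/7; -8/7 40/21]
step 1: x' = [-2138/335, 1111/1005], P' = [10517/1005 -396/335; -396/335 1982/1005]

step 0: x̄ = F·x = [8, -6]
step 0: P̄ = F·P·Fᵀ + Q = [29 -24; -24 40]
step 0: y = z − H·x̄ = [9]
step 0: S = H·P̄·Hᵀ + R = [42]
step 0: K = P̄·Hᵀ·S⁻¹ = [-4/7; 20/21]
step 0: x' = x̄ + K·y = [20/7, 18/7]
step 0: P' = (I − K·H)·P̄ = [107/7 -8/7; -8/7 40/21]
step 1: x̄ = F·x = [-76/7, 60/7]
step 1: P̄ = F·P·Fᵀ + Q = [1273/21 -594/7; -594/7 991/7]
step 1: y = z − H·x̄ = [-53/7]
step 1: S = H·P̄·Hᵀ + R = [1005/7]
step 1: K = P̄·Hᵀ·S⁻¹ = [-198/335; 991/1005]
step 1: x' = x̄ + K·y = [-2138/335, 1111/1005]
step 1: P' = (I − K·H)·P̄ = [10517/1005 -396/335; -396/335 1982/1005]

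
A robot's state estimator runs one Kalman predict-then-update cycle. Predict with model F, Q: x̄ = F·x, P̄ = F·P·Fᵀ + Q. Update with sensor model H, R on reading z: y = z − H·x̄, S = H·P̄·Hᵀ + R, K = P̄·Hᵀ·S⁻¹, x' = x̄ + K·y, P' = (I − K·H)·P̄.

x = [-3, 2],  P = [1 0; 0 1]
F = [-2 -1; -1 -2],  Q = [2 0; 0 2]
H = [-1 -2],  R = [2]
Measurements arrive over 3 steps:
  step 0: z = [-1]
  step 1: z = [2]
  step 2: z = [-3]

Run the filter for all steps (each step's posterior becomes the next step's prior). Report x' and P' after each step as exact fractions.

step 0: x' = [197/53, -71/53], P' = [146/53 -58/53; -58/53 47/53]
step 1: x' = [-2278/609, 421/609], P' = [8242/1827 -3424/1827; -3424/1827 2224/1827]
step 2: x' = [53265/18109, 4416/18109], P' = [102303/18109 -42958/18109; -42958/18109 25980/18109]

step 0: x̄ = F·x = [4, -1]
step 0: P̄ = F·P·Fᵀ + Q = [7 4; 4 7]
step 0: y = z − H·x̄ = [1]
step 0: S = H·P̄·Hᵀ + R = [53]
step 0: K = P̄·Hᵀ·S⁻¹ = [-15/53; -18/53]
step 0: x' = x̄ + K·y = [197/53, -71/53]
step 0: P' = (I − K·H)·P̄ = [146/53 -58/53; -58/53 47/53]
step 1: x̄ = F·x = [-323/53, -55/53]
step 1: P̄ = F·P·Fᵀ + Q = [505/53 96/53; 96/53 208/53]
step 1: y = z − H·x̄ = [-327/53]
step 1: S = H·P̄·Hᵀ + R = [1827/53]
step 1: K = P̄·Hᵀ·S⁻¹ = [-697/1827; -512/1827]
step 1: x' = x̄ + K·y = [-2278/609, 421/609]
step 1: P' = (I − K·H)·P̄ = [8242/1827 -3424/1827; -3424/1827 2224/1827]
step 2: x̄ = F·x = [4135/609, 1436/609]
step 2: P̄ = F·P·Fᵀ + Q = [25150/1827 3812/1827; 3812/1827 7096/1827]
step 2: y = z − H·x̄ = [740/87]
step 2: S = H·P̄·Hᵀ + R = [10348/261]
step 2: K = P̄·Hᵀ·S⁻¹ = [-2341/5174; -643/2587]
step 2: x' = x̄ + K·y = [53265/18109, 4416/18109]
step 2: P' = (I − K·H)·P̄ = [102303/18109 -42958/18109; -42958/18109 25980/18109]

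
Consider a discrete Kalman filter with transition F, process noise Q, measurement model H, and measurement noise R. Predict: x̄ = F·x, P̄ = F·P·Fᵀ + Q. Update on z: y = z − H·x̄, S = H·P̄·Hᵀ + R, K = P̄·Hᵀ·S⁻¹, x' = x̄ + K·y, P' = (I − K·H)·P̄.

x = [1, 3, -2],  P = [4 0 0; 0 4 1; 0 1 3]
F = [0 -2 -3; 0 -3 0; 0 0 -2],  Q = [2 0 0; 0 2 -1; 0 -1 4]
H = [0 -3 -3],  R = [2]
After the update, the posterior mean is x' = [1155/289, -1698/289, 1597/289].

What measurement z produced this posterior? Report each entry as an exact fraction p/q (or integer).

x̄ = F·x = [0, -9, 4]
P̄ = F·P·Fᵀ + Q = [57 33 22; 33 38 5; 22 5 16]
S = H·P̄·Hᵀ + R = [578]
K = P̄·Hᵀ·S⁻¹ = [-165/578; -129/578; -63/578]
x' − x̄ = [1155/289, 903/289, 441/289] = K·y
y = (KᵀK)⁻¹·Kᵀ·(x' − x̄) = [-14]
z = y + H·x̄ = [-14] + [15] = [1]

z = [1]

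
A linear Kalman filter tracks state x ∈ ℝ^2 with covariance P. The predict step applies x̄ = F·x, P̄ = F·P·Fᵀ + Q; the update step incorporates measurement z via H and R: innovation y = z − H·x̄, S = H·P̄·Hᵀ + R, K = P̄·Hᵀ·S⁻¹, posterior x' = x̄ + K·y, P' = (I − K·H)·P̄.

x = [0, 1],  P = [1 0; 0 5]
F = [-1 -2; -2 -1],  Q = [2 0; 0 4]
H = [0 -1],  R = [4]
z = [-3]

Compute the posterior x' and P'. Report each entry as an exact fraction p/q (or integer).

x̄ = F·x = [-2, -1]
P̄ = F·P·Fᵀ + Q = [23 12; 12 13]
y = z − H·x̄ = [-4]
S = H·P̄·Hᵀ + R = [17]
K = P̄·Hᵀ·S⁻¹ = [-12/17; -13/17]
x' = x̄ + K·y = [14/17, 35/17]
P' = (I − K·H)·P̄ = [247/17 48/17; 48/17 52/17]

x' = [14/17, 35/17]
P' = [247/17 48/17; 48/17 52/17]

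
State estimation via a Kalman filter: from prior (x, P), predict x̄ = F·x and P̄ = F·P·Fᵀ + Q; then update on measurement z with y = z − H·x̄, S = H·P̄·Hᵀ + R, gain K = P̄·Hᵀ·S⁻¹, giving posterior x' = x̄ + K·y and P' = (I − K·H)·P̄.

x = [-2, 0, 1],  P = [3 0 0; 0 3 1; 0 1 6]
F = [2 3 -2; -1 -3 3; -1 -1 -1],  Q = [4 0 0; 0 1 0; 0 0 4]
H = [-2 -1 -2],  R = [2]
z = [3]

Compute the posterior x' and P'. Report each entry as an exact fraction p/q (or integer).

x' = [-438/89, 339/89, 133/89]
P' = [2591/89 -2262/89 -1412/89; -2262/89 3154/89 632/89; -1412/89 632/89 1118/89]

x̄ = F·x = [-6, 5, 1]
P̄ = F·P·Fᵀ + Q = [55 -54 -4; -54 67 -6; -4 -6 18]
y = z − H·x̄ = [-2]
S = H·P̄·Hᵀ + R = [89]
K = P̄·Hᵀ·S⁻¹ = [-48/89; 53/89; -22/89]
x' = x̄ + K·y = [-438/89, 339/89, 133/89]
P' = (I − K·H)·P̄ = [2591/89 -2262/89 -1412/89; -2262/89 3154/89 632/89; -1412/89 632/89 1118/89]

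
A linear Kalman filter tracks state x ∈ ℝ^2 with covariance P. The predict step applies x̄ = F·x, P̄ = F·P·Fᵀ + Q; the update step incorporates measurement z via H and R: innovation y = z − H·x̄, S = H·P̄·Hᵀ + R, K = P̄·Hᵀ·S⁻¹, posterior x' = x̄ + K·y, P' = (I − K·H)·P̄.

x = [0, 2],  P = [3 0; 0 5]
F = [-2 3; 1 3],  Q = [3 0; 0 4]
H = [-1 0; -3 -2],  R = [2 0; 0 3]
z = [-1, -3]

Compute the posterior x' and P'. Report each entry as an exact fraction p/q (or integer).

x̄ = F·x = [6, 6]
P̄ = F·P·Fᵀ + Q = [60 39; 39 52]
y = z − H·x̄ = [5, 27]
S = H·P̄·Hᵀ + R = [62 258; 258 1219]
K = P̄·Hᵀ·S⁻¹ = [-3288/4507 -258/4507; 9477/9014 -1820/4507]
x' = x̄ + K·y = [3636/4507, 3189/9014]
P' = (I − K·H)·P̄ = [6576/4507 -9477/4507; -9477/4507 33891/9014]

x' = [3636/4507, 3189/9014]
P' = [6576/4507 -9477/4507; -9477/4507 33891/9014]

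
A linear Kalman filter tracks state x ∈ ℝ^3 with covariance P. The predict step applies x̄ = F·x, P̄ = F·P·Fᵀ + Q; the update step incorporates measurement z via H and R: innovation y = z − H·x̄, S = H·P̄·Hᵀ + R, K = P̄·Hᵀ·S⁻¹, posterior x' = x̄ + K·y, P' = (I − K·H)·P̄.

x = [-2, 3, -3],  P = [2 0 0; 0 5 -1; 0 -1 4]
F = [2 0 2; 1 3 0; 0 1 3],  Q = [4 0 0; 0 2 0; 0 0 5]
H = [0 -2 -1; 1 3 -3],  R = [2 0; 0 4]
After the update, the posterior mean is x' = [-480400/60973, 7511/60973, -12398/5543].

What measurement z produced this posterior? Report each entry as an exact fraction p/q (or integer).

x̄ = F·x = [-10, 7, -6]
P̄ = F·P·Fᵀ + Q = [28 -2 22; -2 49 6; 22 6 40]
S = H·P̄·Hᵀ + R = [262 -174; -174 581]
K = P̄·Hᵀ·S⁻¹ = [-9057/60973 -7330/60973; -19163/60973 7589/60973; -2006/5543 -1364/5543]
x' − x̄ = [129330/60973, -419300/60973, 20860/5543] = K·y
y = (KᵀK)⁻¹·Kᵀ·(x' − x̄) = [10, -30]
z = y + H·x̄ = [10, -30] + [-8, 29] = [2, -1]

z = [2, -1]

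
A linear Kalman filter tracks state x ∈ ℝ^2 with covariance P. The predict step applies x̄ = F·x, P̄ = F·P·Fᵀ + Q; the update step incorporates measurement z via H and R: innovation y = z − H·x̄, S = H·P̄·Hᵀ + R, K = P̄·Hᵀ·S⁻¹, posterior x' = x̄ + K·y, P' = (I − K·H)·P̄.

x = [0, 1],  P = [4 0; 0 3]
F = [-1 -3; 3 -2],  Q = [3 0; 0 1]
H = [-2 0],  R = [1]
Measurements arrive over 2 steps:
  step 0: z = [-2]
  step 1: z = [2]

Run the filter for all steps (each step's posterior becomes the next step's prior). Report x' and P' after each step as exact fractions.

step 0: x' = [133/137, -178/137], P' = [34/137 6/137; 6/137 6569/137]
step 1: x' = [-238007/238545, 46517/15903], P' = [59602/238545 2618/15903; 2618/15903 30491/5301]

step 0: x̄ = F·x = [-3, -2]
step 0: P̄ = F·P·Fᵀ + Q = [34 6; 6 49]
step 0: y = z − H·x̄ = [-8]
step 0: S = H·P̄·Hᵀ + R = [137]
step 0: K = P̄·Hᵀ·S⁻¹ = [-68/137; -12/137]
step 0: x' = x̄ + K·y = [133/137, -178/137]
step 0: P' = (I − K·H)·P̄ = [34/137 6/137; 6/137 6569/137]
step 1: x̄ = F·x = [401/137, 755/137]
step 1: P̄ = F·P·Fᵀ + Q = [59602/137 39270/137; 39270/137 26647/137]
step 1: y = z − H·x̄ = [1076/137]
step 1: S = H·P̄·Hᵀ + R = [238545/137]
step 1: K = P̄·Hᵀ·S⁻¹ = [-119204/238545; -5236/15903]
step 1: x' = x̄ + K·y = [-238007/238545, 46517/15903]
step 1: P' = (I − K·H)·P̄ = [59602/238545 2618/15903; 2618/15903 30491/5301]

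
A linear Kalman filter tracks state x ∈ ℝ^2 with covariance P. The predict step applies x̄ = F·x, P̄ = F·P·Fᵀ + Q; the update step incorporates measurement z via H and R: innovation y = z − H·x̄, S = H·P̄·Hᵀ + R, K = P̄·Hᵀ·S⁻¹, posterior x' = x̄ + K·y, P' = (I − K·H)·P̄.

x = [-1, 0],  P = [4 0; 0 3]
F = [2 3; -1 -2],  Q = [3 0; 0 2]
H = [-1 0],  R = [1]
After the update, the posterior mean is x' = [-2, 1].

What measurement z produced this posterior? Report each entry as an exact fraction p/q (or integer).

z = [2]

x̄ = F·x = [-2, 1]
P̄ = F·P·Fᵀ + Q = [46 -26; -26 18]
S = H·P̄·Hᵀ + R = [47]
K = P̄·Hᵀ·S⁻¹ = [-46/47; 26/47]
x' − x̄ = [0, 0] = K·y
y = (KᵀK)⁻¹·Kᵀ·(x' − x̄) = [0]
z = y + H·x̄ = [0] + [2] = [2]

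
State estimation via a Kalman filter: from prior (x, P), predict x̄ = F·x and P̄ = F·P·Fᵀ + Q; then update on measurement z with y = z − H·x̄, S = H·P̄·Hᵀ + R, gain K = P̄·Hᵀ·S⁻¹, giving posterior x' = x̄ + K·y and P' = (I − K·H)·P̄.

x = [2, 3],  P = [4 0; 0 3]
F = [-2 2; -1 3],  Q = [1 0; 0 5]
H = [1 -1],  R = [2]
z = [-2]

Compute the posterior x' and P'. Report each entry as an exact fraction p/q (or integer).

x̄ = F·x = [2, 7]
P̄ = F·P·Fᵀ + Q = [29 26; 26 36]
y = z − H·x̄ = [3]
S = H·P̄·Hᵀ + R = [15]
K = P̄·Hᵀ·S⁻¹ = [1/5; -2/3]
x' = x̄ + K·y = [13/5, 5]
P' = (I − K·H)·P̄ = [142/5 28; 28 88/3]

x' = [13/5, 5]
P' = [142/5 28; 28 88/3]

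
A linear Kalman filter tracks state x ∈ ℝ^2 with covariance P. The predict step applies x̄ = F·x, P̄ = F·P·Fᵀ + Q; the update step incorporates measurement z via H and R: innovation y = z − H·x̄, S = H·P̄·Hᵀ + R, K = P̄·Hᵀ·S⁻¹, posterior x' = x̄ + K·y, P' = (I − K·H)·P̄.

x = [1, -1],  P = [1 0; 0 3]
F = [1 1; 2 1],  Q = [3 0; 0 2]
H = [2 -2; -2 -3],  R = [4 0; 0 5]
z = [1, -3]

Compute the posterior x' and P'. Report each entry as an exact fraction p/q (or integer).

x̄ = F·x = [0, 1]
P̄ = F·P·Fᵀ + Q = [7 5; 5 9]
y = z − H·x̄ = [3, 0]
S = H·P̄·Hᵀ + R = [28 16; 16 174]
K = P̄·Hᵀ·S⁻¹ = [145/577 -219/1154; -100/577 -227/1154]
x' = x̄ + K·y = [435/577, 277/577]
P' = (I − K·H)·P̄ = [567/1154 -13/1154; -13/1154 387/1154]

x' = [435/577, 277/577]
P' = [567/1154 -13/1154; -13/1154 387/1154]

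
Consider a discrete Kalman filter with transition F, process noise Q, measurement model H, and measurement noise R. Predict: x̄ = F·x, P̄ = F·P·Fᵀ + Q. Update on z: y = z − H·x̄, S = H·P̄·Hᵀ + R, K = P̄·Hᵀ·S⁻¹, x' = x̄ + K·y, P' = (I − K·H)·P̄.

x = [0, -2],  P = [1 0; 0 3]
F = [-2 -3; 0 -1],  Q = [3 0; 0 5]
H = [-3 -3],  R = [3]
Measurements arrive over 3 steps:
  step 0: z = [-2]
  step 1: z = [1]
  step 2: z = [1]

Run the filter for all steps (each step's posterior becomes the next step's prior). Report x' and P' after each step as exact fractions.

step 0: x̄ = F·x = [6, 2]
step 0: P̄ = F·P·Fᵀ + Q = [34 9; 9 8]
step 0: y = z − H·x̄ = [22]
step 0: S = H·P̄·Hᵀ + R = [543]
step 0: K = P̄·Hᵀ·S⁻¹ = [-43/181; -17/181]
step 0: x' = x̄ + K·y = [140/181, -12/181]
step 0: P' = (I − K·H)·P̄ = [607/181 -564/181; -564/181 581/181]
step 1: x̄ = F·x = [-244/181, 12/181]
step 1: P̄ = F·P·Fᵀ + Q = [1432/181 615/181; 615/181 1486/181]
step 1: y = z − H·x̄ = [-515/181]
step 1: S = H·P̄·Hᵀ + R = [37875/181]
step 1: K = P̄·Hᵀ·S⁻¹ = [-2047/12625; -2101/12625]
step 1: x' = x̄ + K·y = [-2239/2525, 1363/2525]
step 1: P' = (I − K·H)·P̄ = [30433/12625 -28386/12625; -28386/12625 30487/12625]
step 2: x̄ = F·x = [389/2525, -1363/2525]
step 2: P̄ = F·P·Fᵀ + Q = [93358/12625 34689/12625; 34689/12625 93612/12625]
step 2: y = z − H·x̄ = [-397/2525]
step 2: S = H·P̄·Hᵀ + R = [2345007/12625]
step 2: K = P̄·Hᵀ·S⁻¹ = [-128047/781669; -128301/781669]
step 2: x' = x̄ + K·y = [140556/781669, -401774/781669]
step 2: P' = (I − K·H)·P̄ = [1884115/781669 -1756068/781669; -1756068/781669 1884369/781669]

step 0: x' = [140/181, -12/181], P' = [607/181 -564/181; -564/181 581/181]
step 1: x' = [-2239/2525, 1363/2525], P' = [30433/12625 -28386/12625; -28386/12625 30487/12625]
step 2: x' = [140556/781669, -401774/781669], P' = [1884115/781669 -1756068/781669; -1756068/781669 1884369/781669]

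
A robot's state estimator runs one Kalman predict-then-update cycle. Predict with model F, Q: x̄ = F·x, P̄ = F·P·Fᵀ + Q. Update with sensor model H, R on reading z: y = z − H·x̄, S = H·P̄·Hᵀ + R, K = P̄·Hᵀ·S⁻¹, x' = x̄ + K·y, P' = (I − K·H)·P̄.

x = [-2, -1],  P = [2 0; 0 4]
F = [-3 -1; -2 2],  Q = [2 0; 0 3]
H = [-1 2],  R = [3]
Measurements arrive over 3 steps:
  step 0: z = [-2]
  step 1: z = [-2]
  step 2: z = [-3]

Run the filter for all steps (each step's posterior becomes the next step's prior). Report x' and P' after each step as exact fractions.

step 0: x̄ = F·x = [7, 2]
step 0: P̄ = F·P·Fᵀ + Q = [24 4; 4 27]
step 0: y = z − H·x̄ = [1]
step 0: S = H·P̄·Hᵀ + R = [119]
step 0: K = P̄·Hᵀ·S⁻¹ = [-16/119; 50/119]
step 0: x' = x̄ + K·y = [817/119, 288/119]
step 0: P' = (I − K·H)·P̄ = [2600/119 1276/119; 1276/119 713/119]
step 1: x̄ = F·x = [-2739/119, -1058/119]
step 1: P̄ = F·P·Fᵀ + Q = [32007/119 9070/119; 9070/119 3401/119]
step 1: y = z − H·x̄ = [-123/17]
step 1: S = H·P̄·Hᵀ + R = [1384/17]
step 1: K = P̄·Hᵀ·S⁻¹ = [-1981/1384; -81/346]
step 1: x' = x̄ + K·y = [-122655/9688, -17431/2422]
step 1: P' = (I − K·H)·P̄ = [989833/9688 118529/2422; 118529/2422 29207/1211]
step 2: x̄ = F·x = [62527/1384, 52931/4844]
step 2: P̄ = F·P·Fᵀ + Q = [1715175/1384 255373/692; 255373/692 282523/2422]
step 2: y = z − H·x̄ = [196901/9688]
step 2: S = H·P̄·Hᵀ + R = [2254769/9688]
step 2: K = P̄·Hᵀ·S⁻¹ = [-4855781/2254769; -1315038/2254769]
step 2: x' = x̄ + K·y = [3177070/2254769, -2088970/2254769]
step 2: P' = (I − K·H)·P̄ = [360513503/2254769 172973080/2254769; 172973080/2254769 84513983/2254769]

step 0: x' = [817/119, 288/119], P' = [2600/119 1276/119; 1276/119 713/119]
step 1: x' = [-122655/9688, -17431/2422], P' = [989833/9688 118529/2422; 118529/2422 29207/1211]
step 2: x' = [3177070/2254769, -2088970/2254769], P' = [360513503/2254769 172973080/2254769; 172973080/2254769 84513983/2254769]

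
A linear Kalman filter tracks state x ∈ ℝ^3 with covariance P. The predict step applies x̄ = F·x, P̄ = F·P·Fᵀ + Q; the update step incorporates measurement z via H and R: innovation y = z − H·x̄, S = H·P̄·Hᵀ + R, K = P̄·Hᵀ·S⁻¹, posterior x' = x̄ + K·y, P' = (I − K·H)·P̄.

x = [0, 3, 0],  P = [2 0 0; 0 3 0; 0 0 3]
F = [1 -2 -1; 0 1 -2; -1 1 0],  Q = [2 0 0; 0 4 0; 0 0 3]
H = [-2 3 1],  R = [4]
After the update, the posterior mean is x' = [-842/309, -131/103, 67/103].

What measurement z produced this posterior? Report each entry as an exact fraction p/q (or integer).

z = [2]

x̄ = F·x = [-6, 3, 3]
P̄ = F·P·Fᵀ + Q = [19 0 -8; 0 19 3; -8 3 8]
S = H·P̄·Hᵀ + R = [309]
K = P̄·Hᵀ·S⁻¹ = [-46/309; 20/103; 11/103]
x' − x̄ = [1012/309, -440/103, -242/103] = K·y
y = (KᵀK)⁻¹·Kᵀ·(x' − x̄) = [-22]
z = y + H·x̄ = [-22] + [24] = [2]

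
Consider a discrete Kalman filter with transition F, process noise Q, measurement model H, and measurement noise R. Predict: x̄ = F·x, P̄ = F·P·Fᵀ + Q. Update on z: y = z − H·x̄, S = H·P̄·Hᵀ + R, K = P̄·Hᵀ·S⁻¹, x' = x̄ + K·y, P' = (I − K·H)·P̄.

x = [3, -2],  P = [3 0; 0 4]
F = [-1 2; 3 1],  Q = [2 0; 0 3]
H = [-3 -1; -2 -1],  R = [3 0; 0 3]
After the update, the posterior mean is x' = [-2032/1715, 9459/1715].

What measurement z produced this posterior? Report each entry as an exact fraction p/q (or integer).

z = [-3, -2]

x̄ = F·x = [-7, 7]
P̄ = F·P·Fᵀ + Q = [21 -1; -1 34]
S = H·P̄·Hᵀ + R = [220 155; 155 117]
K = P̄·Hᵀ·S⁻¹ = [-899/1715 118/343; 1333/1715 -447/343]
x' − x̄ = [9973/1715, -2546/1715] = K·y
y = (KᵀK)⁻¹·Kᵀ·(x' − x̄) = [-17, -9]
z = y + H·x̄ = [-17, -9] + [14, 7] = [-3, -2]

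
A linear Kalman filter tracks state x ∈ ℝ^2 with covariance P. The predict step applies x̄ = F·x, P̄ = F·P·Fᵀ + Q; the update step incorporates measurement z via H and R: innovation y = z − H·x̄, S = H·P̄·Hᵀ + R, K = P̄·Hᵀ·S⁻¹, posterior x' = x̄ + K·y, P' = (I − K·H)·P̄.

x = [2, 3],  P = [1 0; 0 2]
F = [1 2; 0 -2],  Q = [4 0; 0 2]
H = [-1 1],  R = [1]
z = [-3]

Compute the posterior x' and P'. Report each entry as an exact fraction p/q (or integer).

x̄ = F·x = [8, -6]
P̄ = F·P·Fᵀ + Q = [13 -8; -8 10]
y = z − H·x̄ = [11]
S = H·P̄·Hᵀ + R = [40]
K = P̄·Hᵀ·S⁻¹ = [-21/40; 9/20]
x' = x̄ + K·y = [89/40, -21/20]
P' = (I − K·H)·P̄ = [79/40 29/20; 29/20 19/10]

x' = [89/40, -21/20]
P' = [79/40 29/20; 29/20 19/10]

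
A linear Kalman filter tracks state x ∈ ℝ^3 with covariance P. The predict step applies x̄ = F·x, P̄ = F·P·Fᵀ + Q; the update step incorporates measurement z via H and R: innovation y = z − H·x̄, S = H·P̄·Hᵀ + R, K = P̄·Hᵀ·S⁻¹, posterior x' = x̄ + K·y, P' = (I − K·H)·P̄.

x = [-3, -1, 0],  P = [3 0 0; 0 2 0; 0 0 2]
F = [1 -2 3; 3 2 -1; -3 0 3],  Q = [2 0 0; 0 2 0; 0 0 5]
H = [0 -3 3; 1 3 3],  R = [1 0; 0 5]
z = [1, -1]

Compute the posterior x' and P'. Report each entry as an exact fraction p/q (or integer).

x' = [-110708/117617, -26314/117617, 14736/117617]
P' = [8395481/352851 -1355017/352851 -451100/117617; -1355017/352851 276257/352851 85474/117617; -451100/117617 85474/117617 91921/117617]

x̄ = F·x = [-1, -11, 9]
P̄ = F·P·Fᵀ + Q = [31 -5 9; -5 39 -33; 9 -33 50]
y = z − H·x̄ = [-59, 6]
S = H·P̄·Hᵀ + R = [1396 141; 141 267]
K = P̄·Hᵀ·S⁻¹ = [1717/117617 54106/352851; -19835/117617 48604/352851; 19341/117617 16217/117617]
x' = x̄ + K·y = [-110708/117617, -26314/117617, 14736/117617]
P' = (I − K·H)·P̄ = [8395481/352851 -1355017/352851 -451100/117617; -1355017/352851 276257/352851 85474/117617; -451100/117617 85474/117617 91921/117617]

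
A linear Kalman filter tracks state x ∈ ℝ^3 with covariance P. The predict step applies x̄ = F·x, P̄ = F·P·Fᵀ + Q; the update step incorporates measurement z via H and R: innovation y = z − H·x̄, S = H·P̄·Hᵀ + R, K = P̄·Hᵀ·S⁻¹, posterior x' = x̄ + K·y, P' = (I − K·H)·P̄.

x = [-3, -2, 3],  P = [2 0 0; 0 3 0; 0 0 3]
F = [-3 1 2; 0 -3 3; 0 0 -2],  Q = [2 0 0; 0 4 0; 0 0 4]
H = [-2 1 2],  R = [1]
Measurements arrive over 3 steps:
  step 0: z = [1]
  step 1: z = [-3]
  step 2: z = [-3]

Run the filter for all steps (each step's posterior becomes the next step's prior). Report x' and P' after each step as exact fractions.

step 0: x̄ = F·x = [13, 15, -6]
step 0: P̄ = F·P·Fᵀ + Q = [35 9 -12; 9 58 -18; -12 -18 16]
step 0: y = z − H·x̄ = [24]
step 0: S = H·P̄·Hᵀ + R = [251]
step 0: K = P̄·Hᵀ·S⁻¹ = [-85/251; 4/251; 38/251]
step 0: x' = x̄ + K·y = [1223/251, 3861/251, -594/251]
step 0: P' = (I − K·H)·P̄ = [1560/251 2599/251 218/251; 2599/251 14542/251 -4670/251; 218/251 -4670/251 2572/251]
step 1: x̄ = F·x = [-996/251, -13365/251, 1188/251]
step 1: P̄ = F·P·Fᵀ + Q = [2482/251 7245/251 360/251; 7245/251 239090/251 -43452/251; 360/251 -43452/251 11292/251]
step 1: y = z − H·x̄ = [8244/251]
step 1: S = H·P̄·Hᵀ + R = [88769/251]
step 1: K = P̄·Hᵀ·S⁻¹ = [3001/88769; 137696/88769; -21588/88769]
step 1: x' = x̄ + K·y = [-253680/88769, -204111/88769, -288900/88769]
step 1: P' = (I − K·H)·P̄ = [841907/88769 915959/88769 385428/88769; 915959/88769 9018294/88769 -3524340/88769; 385428/88769 -3524340/88769 2136804/88769]
step 2: x̄ = F·x = [-20871/88769, -254367/88769, 577800/88769]
step 2: P̄ = F·P·Fᵀ + Q = [1101961/88769 1113741/88769 814032/88769; 1113741/88769 164189078/88769 -33966864/88769; 814032/88769 -33966864/88769 8902292/88769]
step 2: y = z − H·x̄ = [-1209282/88769]
step 2: S = H·P̄·Hᵀ + R = [57460183/88769]
step 2: K = P̄·Hᵀ·S⁻¹ = [537883/57460183; 8547988/5223653; -1617304/5223653]
step 2: x' = x̄ + K·y = [-20837271/57460183, -131415843/5223653, 56033112/5223653]
step 2: P' = (I − K·H)·P̄ = [710040246/57460183 13743301/5223653 57701912/5223653; 13743301/5223653 607393150/5223653 -285679280/5223653; 57701912/5223653 -285679280/5223653 199732900/5223653]

step 0: x' = [1223/251, 3861/251, -594/251], P' = [1560/251 2599/251 218/251; 2599/251 14542/251 -4670/251; 218/251 -4670/251 2572/251]
step 1: x' = [-253680/88769, -204111/88769, -288900/88769], P' = [841907/88769 915959/88769 385428/88769; 915959/88769 9018294/88769 -3524340/88769; 385428/88769 -3524340/88769 2136804/88769]
step 2: x' = [-20837271/57460183, -131415843/5223653, 56033112/5223653], P' = [710040246/57460183 13743301/5223653 57701912/5223653; 13743301/5223653 607393150/5223653 -285679280/5223653; 57701912/5223653 -285679280/5223653 199732900/5223653]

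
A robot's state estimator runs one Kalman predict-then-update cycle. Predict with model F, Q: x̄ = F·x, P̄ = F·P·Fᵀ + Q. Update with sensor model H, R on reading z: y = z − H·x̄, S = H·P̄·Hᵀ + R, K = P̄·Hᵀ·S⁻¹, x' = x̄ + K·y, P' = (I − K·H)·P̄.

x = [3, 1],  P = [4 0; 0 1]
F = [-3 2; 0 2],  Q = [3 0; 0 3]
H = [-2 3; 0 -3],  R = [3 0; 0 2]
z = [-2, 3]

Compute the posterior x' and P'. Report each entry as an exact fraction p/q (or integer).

x̄ = F·x = [-7, 2]
P̄ = F·P·Fᵀ + Q = [43 4; 4 7]
y = z − H·x̄ = [-22, 9]
S = H·P̄·Hᵀ + R = [190 -39; -39 65]
K = P̄·Hᵀ·S⁻¹ = [-58/119 -738/1547; 2/833 -3483/10829]
x' = x̄ + K·y = [-883/1547, -10261/10829]
P' = (I − K·H)·P̄ = [267/221 492/1547; 492/1547 2322/10829]

x' = [-883/1547, -10261/10829]
P' = [267/221 492/1547; 492/1547 2322/10829]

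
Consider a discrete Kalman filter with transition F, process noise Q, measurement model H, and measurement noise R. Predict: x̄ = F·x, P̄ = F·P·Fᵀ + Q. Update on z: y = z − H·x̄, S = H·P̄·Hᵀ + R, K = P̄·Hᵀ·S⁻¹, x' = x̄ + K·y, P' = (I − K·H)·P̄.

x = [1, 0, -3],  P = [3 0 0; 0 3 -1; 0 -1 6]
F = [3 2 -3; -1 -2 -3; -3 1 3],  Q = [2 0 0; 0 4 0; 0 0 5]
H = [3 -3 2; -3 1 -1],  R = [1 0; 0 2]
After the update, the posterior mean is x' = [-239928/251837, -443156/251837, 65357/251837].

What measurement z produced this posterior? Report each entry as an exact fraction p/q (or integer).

x̄ = F·x = [12, 8, -12]
P̄ = F·P·Fᵀ + Q = [107 33 -78; 33 61 -42; -78 -42 83]
S = H·P̄·Hᵀ + R = [819 -424; -424 527]
K = P̄·Hᵀ·S⁻¹ = [-54258/251837 -144006/251837; -86840/251837 -67956/251837; 76782/251837 113863/251837]
x' − x̄ = [-3261972/251837, -2457852/251837, 3087401/251837] = K·y
y = (KᵀK)⁻¹·Kᵀ·(x' − x̄) = [15, 17]
z = y + H·x̄ = [15, 17] + [-12, -16] = [3, 1]

z = [3, 1]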